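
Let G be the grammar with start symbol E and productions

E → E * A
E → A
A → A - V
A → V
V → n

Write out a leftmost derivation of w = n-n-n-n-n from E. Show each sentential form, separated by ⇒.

E ⇒ A   [E → A]
A ⇒ A-V   [A → A - V]
A-V ⇒ A-V-V   [A → A - V]
A-V-V ⇒ A-V-V-V   [A → A - V]
A-V-V-V ⇒ A-V-V-V-V   [A → A - V]
A-V-V-V-V ⇒ V-V-V-V-V   [A → V]
V-V-V-V-V ⇒ n-V-V-V-V   [V → n]
n-V-V-V-V ⇒ n-n-V-V-V   [V → n]
n-n-V-V-V ⇒ n-n-n-V-V   [V → n]
n-n-n-V-V ⇒ n-n-n-n-V   [V → n]
n-n-n-n-V ⇒ n-n-n-n-n   [V → n]

E⇒A⇒A-V⇒A-V-V⇒A-V-V-V⇒A-V-V-V-V⇒V-V-V-V-V⇒n-V-V-V-V⇒n-n-V-V-V⇒n-n-n-V-V⇒n-n-n-n-V⇒n-n-n-n-n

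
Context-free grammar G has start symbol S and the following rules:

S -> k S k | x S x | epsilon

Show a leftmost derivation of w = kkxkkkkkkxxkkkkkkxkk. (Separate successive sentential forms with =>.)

S => kSk => kkSkk => kkxSxkk => kkxkSkxkk => kkxkkSkkxkk => kkxkkkSkkkxkk => kkxkkkkSkkkkxkk => kkxkkkkkSkkkkkxkk => kkxkkkkkkSkkkkkkxkk => kkxkkkkkkxSxkkkkkkxkk => kkxkkkkkkxxkkkkkkxkk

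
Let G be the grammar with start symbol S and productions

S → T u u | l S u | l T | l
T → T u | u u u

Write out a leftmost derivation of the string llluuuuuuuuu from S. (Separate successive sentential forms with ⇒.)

S ⇒ lSu ⇒ llSuu ⇒ lllSuuu ⇒ lllTuuuuu ⇒ lllTuuuuuu ⇒ llluuuuuuuuu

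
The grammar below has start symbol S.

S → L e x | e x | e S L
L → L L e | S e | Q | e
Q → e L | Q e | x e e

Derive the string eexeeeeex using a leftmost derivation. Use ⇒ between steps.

S ⇒ Lex ⇒ LLeex ⇒ QLeex ⇒ eLLeex ⇒ eQLeex ⇒ eeLLeex ⇒ eeQLeex ⇒ eexeeLeex ⇒ eexeeeeex

S ⇒ Lex   [S → L e x]
Lex ⇒ LLeex   [L → L L e]
LLeex ⇒ QLeex   [L → Q]
QLeex ⇒ eLLeex   [Q → e L]
eLLeex ⇒ eQLeex   [L → Q]
eQLeex ⇒ eeLLeex   [Q → e L]
eeLLeex ⇒ eeQLeex   [L → Q]
eeQLeex ⇒ eexeeLeex   [Q → x e e]
eexeeLeex ⇒ eexeeeeex   [L → e]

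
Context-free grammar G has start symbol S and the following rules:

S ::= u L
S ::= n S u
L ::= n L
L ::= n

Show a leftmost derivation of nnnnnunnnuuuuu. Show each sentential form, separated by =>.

S => nSu   [S ::= n S u]
nSu => nnSuu   [S ::= n S u]
nnSuu => nnnSuuu   [S ::= n S u]
nnnSuuu => nnnnSuuuu   [S ::= n S u]
nnnnSuuuu => nnnnnSuuuuu   [S ::= n S u]
nnnnnSuuuuu => nnnnnuLuuuuu   [S ::= u L]
nnnnnuLuuuuu => nnnnnunLuuuuu   [L ::= n L]
nnnnnunLuuuuu => nnnnnunnLuuuuu   [L ::= n L]
nnnnnunnLuuuuu => nnnnnunnnuuuuu   [L ::= n]

S => nSu => nnSuu => nnnSuuu => nnnnSuuuu => nnnnnSuuuuu => nnnnnuLuuuuu => nnnnnunLuuuuu => nnnnnunnLuuuuu => nnnnnunnnuuuuu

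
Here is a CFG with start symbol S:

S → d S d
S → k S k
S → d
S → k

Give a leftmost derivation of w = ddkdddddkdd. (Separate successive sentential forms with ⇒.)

S ⇒ dSd ⇒ ddSdd ⇒ ddkSkdd ⇒ ddkdSdkdd ⇒ ddkddSddkdd ⇒ ddkdddddkdd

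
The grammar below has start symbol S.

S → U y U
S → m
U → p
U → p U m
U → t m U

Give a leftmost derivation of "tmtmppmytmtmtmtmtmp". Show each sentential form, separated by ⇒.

S ⇒ UyU   [S → U y U]
UyU ⇒ tmUyU   [U → t m U]
tmUyU ⇒ tmtmUyU   [U → t m U]
tmtmUyU ⇒ tmtmpUmyU   [U → p U m]
tmtmpUmyU ⇒ tmtmppmyU   [U → p]
tmtmppmyU ⇒ tmtmppmytmU   [U → t m U]
tmtmppmytmU ⇒ tmtmppmytmtmU   [U → t m U]
tmtmppmytmtmU ⇒ tmtmppmytmtmtmU   [U → t m U]
tmtmppmytmtmtmU ⇒ tmtmppmytmtmtmtmU   [U → t m U]
tmtmppmytmtmtmtmU ⇒ tmtmppmytmtmtmtmtmU   [U → t m U]
tmtmppmytmtmtmtmtmU ⇒ tmtmppmytmtmtmtmtmp   [U → p]

S ⇒ UyU ⇒ tmUyU ⇒ tmtmUyU ⇒ tmtmpUmyU ⇒ tmtmppmyU ⇒ tmtmppmytmU ⇒ tmtmppmytmtmU ⇒ tmtmppmytmtmtmU ⇒ tmtmppmytmtmtmtmU ⇒ tmtmppmytmtmtmtmtmU ⇒ tmtmppmytmtmtmtmtmp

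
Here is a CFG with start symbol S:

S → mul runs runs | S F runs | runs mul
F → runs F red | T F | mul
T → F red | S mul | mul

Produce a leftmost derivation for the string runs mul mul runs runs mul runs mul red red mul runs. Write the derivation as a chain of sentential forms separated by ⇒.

S ⇒ S F runs   [S → S F runs]
S F runs ⇒ runs mul F runs   [S → runs mul]
runs mul F runs ⇒ runs mul T F runs   [F → T F]
runs mul T F runs ⇒ runs mul F red F runs   [T → F red]
runs mul F red F runs ⇒ runs mul T F red F runs   [F → T F]
runs mul T F red F runs ⇒ runs mul S mul F red F runs   [T → S mul]
runs mul S mul F red F runs ⇒ runs mul mul runs runs mul F red F runs   [S → mul runs runs]
runs mul mul runs runs mul F red F runs ⇒ runs mul mul runs runs mul runs F red red F runs   [F → runs F red]
runs mul mul runs runs mul runs F red red F runs ⇒ runs mul mul runs runs mul runs mul red red F runs   [F → mul]
runs mul mul runs runs mul runs mul red red F runs ⇒ runs mul mul runs runs mul runs mul red red mul runs   [F → mul]

S ⇒ S F runs ⇒ runs mul F runs ⇒ runs mul T F runs ⇒ runs mul F red F runs ⇒ runs mul T F red F runs ⇒ runs mul S mul F red F runs ⇒ runs mul mul runs runs mul F red F runs ⇒ runs mul mul runs runs mul runs F red red F runs ⇒ runs mul mul runs runs mul runs mul red red F runs ⇒ runs mul mul runs runs mul runs mul red red mul runs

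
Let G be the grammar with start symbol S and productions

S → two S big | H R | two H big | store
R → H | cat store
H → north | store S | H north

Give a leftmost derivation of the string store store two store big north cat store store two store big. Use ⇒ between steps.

S ⇒ H R ⇒ store S R ⇒ store H R R ⇒ store H north R R ⇒ store store S north R R ⇒ store store two S big north R R ⇒ store store two store big north R R ⇒ store store two store big north cat store R ⇒ store store two store big north cat store H ⇒ store store two store big north cat store store S ⇒ store store two store big north cat store store two S big ⇒ store store two store big north cat store store two store big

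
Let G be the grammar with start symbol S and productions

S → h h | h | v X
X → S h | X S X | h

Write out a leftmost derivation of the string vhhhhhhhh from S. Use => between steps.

S => vX => vXSX => vXSXSX => vShSXSX => vhhSXSX => vhhhhXSX => vhhhhhSX => vhhhhhhhX => vhhhhhhhh

S => vX   [S → v X]
vX => vXSX   [X → X S X]
vXSX => vXSXSX   [X → X S X]
vXSXSX => vShSXSX   [X → S h]
vShSXSX => vhhSXSX   [S → h]
vhhSXSX => vhhhhXSX   [S → h h]
vhhhhXSX => vhhhhhSX   [X → h]
vhhhhhSX => vhhhhhhhX   [S → h h]
vhhhhhhhX => vhhhhhhhh   [X → h]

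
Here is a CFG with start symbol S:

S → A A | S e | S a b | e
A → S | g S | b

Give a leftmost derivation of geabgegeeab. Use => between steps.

S=>Sab=>AAab=>gSAab=>gSabAab=>geabAab=>geabSab=>geabAAab=>geabgSAab=>geabgeAab=>geabgegSab=>geabgegSeab=>geabgegeeab

S => Sab   [S → S a b]
Sab => AAab   [S → A A]
AAab => gSAab   [A → g S]
gSAab => gSabAab   [S → S a b]
gSabAab => geabAab   [S → e]
geabAab => geabSab   [A → S]
geabSab => geabAAab   [S → A A]
geabAAab => geabgSAab   [A → g S]
geabgSAab => geabgeAab   [S → e]
geabgeAab => geabgegSab   [A → g S]
geabgegSab => geabgegSeab   [S → S e]
geabgegSeab => geabgegeeab   [S → e]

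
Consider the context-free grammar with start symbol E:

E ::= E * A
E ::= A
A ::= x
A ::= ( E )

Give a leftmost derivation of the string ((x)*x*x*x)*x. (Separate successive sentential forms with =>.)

E=>E*A=>A*A=>(E)*A=>(E*A)*A=>(E*A*A)*A=>(E*A*A*A)*A=>(A*A*A*A)*A=>((E)*A*A*A)*A=>((A)*A*A*A)*A=>((x)*A*A*A)*A=>((x)*x*A*A)*A=>((x)*x*x*A)*A=>((x)*x*x*x)*A=>((x)*x*x*x)*x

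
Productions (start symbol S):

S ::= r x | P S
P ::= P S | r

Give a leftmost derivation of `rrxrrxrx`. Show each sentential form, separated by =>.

S => PS => PSS => rSS => rrxS => rrxPS => rrxPSS => rrxrSS => rrxrrxS => rrxrrxrx

S => PS   [S ::= P S]
PS => PSS   [P ::= P S]
PSS => rSS   [P ::= r]
rSS => rrxS   [S ::= r x]
rrxS => rrxPS   [S ::= P S]
rrxPS => rrxPSS   [P ::= P S]
rrxPSS => rrxrSS   [P ::= r]
rrxrSS => rrxrrxS   [S ::= r x]
rrxrrxS => rrxrrxrx   [S ::= r x]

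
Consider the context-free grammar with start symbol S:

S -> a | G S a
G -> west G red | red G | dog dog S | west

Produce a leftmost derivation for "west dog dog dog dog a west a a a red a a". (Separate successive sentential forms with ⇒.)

S ⇒ G S a   [S -> G S a]
G S a ⇒ west G red S a   [G -> west G red]
west G red S a ⇒ west dog dog S red S a   [G -> dog dog S]
west dog dog S red S a ⇒ west dog dog G S a red S a   [S -> G S a]
west dog dog G S a red S a ⇒ west dog dog dog dog S S a red S a   [G -> dog dog S]
west dog dog dog dog S S a red S a ⇒ west dog dog dog dog a S a red S a   [S -> a]
west dog dog dog dog a S a red S a ⇒ west dog dog dog dog a G S a a red S a   [S -> G S a]
west dog dog dog dog a G S a a red S a ⇒ west dog dog dog dog a west S a a red S a   [G -> west]
west dog dog dog dog a west S a a red S a ⇒ west dog dog dog dog a west a a a red S a   [S -> a]
west dog dog dog dog a west a a a red S a ⇒ west dog dog dog dog a west a a a red a a   [S -> a]

S ⇒ G S a ⇒ west G red S a ⇒ west dog dog S red S a ⇒ west dog dog G S a red S a ⇒ west dog dog dog dog S S a red S a ⇒ west dog dog dog dog a S a red S a ⇒ west dog dog dog dog a G S a a red S a ⇒ west dog dog dog dog a west S a a red S a ⇒ west dog dog dog dog a west a a a red S a ⇒ west dog dog dog dog a west a a a red a a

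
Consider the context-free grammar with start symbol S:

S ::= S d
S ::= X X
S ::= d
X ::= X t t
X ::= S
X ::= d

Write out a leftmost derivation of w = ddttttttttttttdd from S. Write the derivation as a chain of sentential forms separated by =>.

S => XX => SX => SdX => XXdX => dXdX => dXttdX => dXttttdX => dXttttttdX => dXttttttttdX => dXttttttttttdX => dXttttttttttttdX => dSttttttttttttdX => ddttttttttttttdX => ddttttttttttttdd

S => XX   [S ::= X X]
XX => SX   [X ::= S]
SX => SdX   [S ::= S d]
SdX => XXdX   [S ::= X X]
XXdX => dXdX   [X ::= d]
dXdX => dXttdX   [X ::= X t t]
dXttdX => dXttttdX   [X ::= X t t]
dXttttdX => dXttttttdX   [X ::= X t t]
dXttttttdX => dXttttttttdX   [X ::= X t t]
dXttttttttdX => dXttttttttttdX   [X ::= X t t]
dXttttttttttdX => dXttttttttttttdX   [X ::= X t t]
dXttttttttttttdX => dSttttttttttttdX   [X ::= S]
dSttttttttttttdX => ddttttttttttttdX   [S ::= d]
ddttttttttttttdX => ddttttttttttttdd   [X ::= d]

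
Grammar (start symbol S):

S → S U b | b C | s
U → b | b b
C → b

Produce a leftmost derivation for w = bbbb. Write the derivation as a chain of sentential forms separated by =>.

S => SUb => bCUb => bbUb => bbbb

S => SUb   [S → S U b]
SUb => bCUb   [S → b C]
bCUb => bbUb   [C → b]
bbUb => bbbb   [U → b]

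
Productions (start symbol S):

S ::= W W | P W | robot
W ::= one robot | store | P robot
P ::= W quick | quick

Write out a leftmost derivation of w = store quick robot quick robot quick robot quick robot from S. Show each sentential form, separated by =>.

S => W W => store W => store P robot => store W quick robot => store P robot quick robot => store W quick robot quick robot => store P robot quick robot quick robot => store W quick robot quick robot quick robot => store P robot quick robot quick robot quick robot => store quick robot quick robot quick robot quick robot

S => W W   [S ::= W W]
W W => store W   [W ::= store]
store W => store P robot   [W ::= P robot]
store P robot => store W quick robot   [P ::= W quick]
store W quick robot => store P robot quick robot   [W ::= P robot]
store P robot quick robot => store W quick robot quick robot   [P ::= W quick]
store W quick robot quick robot => store P robot quick robot quick robot   [W ::= P robot]
store P robot quick robot quick robot => store W quick robot quick robot quick robot   [P ::= W quick]
store W quick robot quick robot quick robot => store P robot quick robot quick robot quick robot   [W ::= P robot]
store P robot quick robot quick robot quick robot => store quick robot quick robot quick robot quick robot   [P ::= quick]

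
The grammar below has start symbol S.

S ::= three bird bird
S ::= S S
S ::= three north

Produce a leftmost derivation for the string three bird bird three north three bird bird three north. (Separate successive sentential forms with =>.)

S => S S => S S S => three bird bird S S => three bird bird S S S => three bird bird three north S S => three bird bird three north three bird bird S => three bird bird three north three bird bird three north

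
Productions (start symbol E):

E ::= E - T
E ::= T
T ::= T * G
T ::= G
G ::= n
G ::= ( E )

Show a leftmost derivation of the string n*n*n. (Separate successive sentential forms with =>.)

E=>T=>T*G=>T*G*G=>G*G*G=>n*G*G=>n*n*G=>n*n*n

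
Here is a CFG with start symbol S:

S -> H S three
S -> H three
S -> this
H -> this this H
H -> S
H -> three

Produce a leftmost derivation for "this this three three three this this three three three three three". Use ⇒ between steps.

S ⇒ H S three   [S -> H S three]
H S three ⇒ S S three   [H -> S]
S S three ⇒ H three S three   [S -> H three]
H three S three ⇒ S three S three   [H -> S]
S three S three ⇒ H three three S three   [S -> H three]
H three three S three ⇒ this this H three three S three   [H -> this this H]
this this H three three S three ⇒ this this three three three S three   [H -> three]
this this three three three S three ⇒ this this three three three H three three   [S -> H three]
this this three three three H three three ⇒ this this three three three S three three   [H -> S]
this this three three three S three three ⇒ this this three three three H three three three   [S -> H three]
this this three three three H three three three ⇒ this this three three three S three three three   [H -> S]
this this three three three S three three three ⇒ this this three three three H three three three three   [S -> H three]
this this three three three H three three three three ⇒ this this three three three this this H three three three three   [H -> this this H]
this this three three three this this H three three three three ⇒ this this three three three this this three three three three three   [H -> three]

S ⇒ H S three ⇒ S S three ⇒ H three S three ⇒ S three S three ⇒ H three three S three ⇒ this this H three three S three ⇒ this this three three three S three ⇒ this this three three three H three three ⇒ this this three three three S three three ⇒ this this three three three H three three three ⇒ this this three three three S three three three ⇒ this this three three three H three three three three ⇒ this this three three three this this H three three three three ⇒ this this three three three this this three three three three three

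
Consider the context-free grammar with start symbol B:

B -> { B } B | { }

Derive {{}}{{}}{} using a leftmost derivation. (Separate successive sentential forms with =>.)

B => {B}B => {{}}B => {{}}{B}B => {{}}{{}}B => {{}}{{}}{}

B => {B}B   [B -> { B } B]
{B}B => {{}}B   [B -> { }]
{{}}B => {{}}{B}B   [B -> { B } B]
{{}}{B}B => {{}}{{}}B   [B -> { }]
{{}}{{}}B => {{}}{{}}{}   [B -> { }]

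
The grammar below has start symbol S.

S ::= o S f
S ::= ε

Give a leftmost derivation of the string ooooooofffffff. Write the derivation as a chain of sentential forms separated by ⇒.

S ⇒ oSf ⇒ ooSff ⇒ oooSfff ⇒ ooooSffff ⇒ oooooSfffff ⇒ ooooooSffffff ⇒ oooooooSfffffff ⇒ ooooooofffffff

S ⇒ oSf   [S ::= o S f]
oSf ⇒ ooSff   [S ::= o S f]
ooSff ⇒ oooSfff   [S ::= o S f]
oooSfff ⇒ ooooSffff   [S ::= o S f]
ooooSffff ⇒ oooooSfffff   [S ::= o S f]
oooooSfffff ⇒ ooooooSffffff   [S ::= o S f]
ooooooSffffff ⇒ oooooooSfffffff   [S ::= o S f]
oooooooSfffffff ⇒ ooooooofffffff   [S ::= ε]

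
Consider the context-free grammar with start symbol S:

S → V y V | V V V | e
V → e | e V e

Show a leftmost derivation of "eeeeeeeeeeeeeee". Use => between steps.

S => VVV   [S → V V V]
VVV => eVeVV   [V → e V e]
eVeVV => eeeVV   [V → e]
eeeVV => eeeeVeV   [V → e V e]
eeeeVeV => eeeeeVeeV   [V → e V e]
eeeeeVeeV => eeeeeeVeeeV   [V → e V e]
eeeeeeVeeeV => eeeeeeeVeeeeV   [V → e V e]
eeeeeeeVeeeeV => eeeeeeeeeeeeV   [V → e]
eeeeeeeeeeeeV => eeeeeeeeeeeeeVe   [V → e V e]
eeeeeeeeeeeeeVe => eeeeeeeeeeeeeee   [V → e]

S=>VVV=>eVeVV=>eeeVV=>eeeeVeV=>eeeeeVeeV=>eeeeeeVeeeV=>eeeeeeeVeeeeV=>eeeeeeeeeeeeV=>eeeeeeeeeeeeeVe=>eeeeeeeeeeeeeee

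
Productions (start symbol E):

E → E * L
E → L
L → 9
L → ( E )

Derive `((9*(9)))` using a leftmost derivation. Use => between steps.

E => L   [E → L]
L => (E)   [L → ( E )]
(E) => (L)   [E → L]
(L) => ((E))   [L → ( E )]
((E)) => ((E*L))   [E → E * L]
((E*L)) => ((L*L))   [E → L]
((L*L)) => ((9*L))   [L → 9]
((9*L)) => ((9*(E)))   [L → ( E )]
((9*(E))) => ((9*(L)))   [E → L]
((9*(L))) => ((9*(9)))   [L → 9]

E => L => (E) => (L) => ((E)) => ((E*L)) => ((L*L)) => ((9*L)) => ((9*(E))) => ((9*(L))) => ((9*(9)))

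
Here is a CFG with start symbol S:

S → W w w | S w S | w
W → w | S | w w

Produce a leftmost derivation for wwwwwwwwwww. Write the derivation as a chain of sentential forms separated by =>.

S => SwS   [S → S w S]
SwS => WwwwS   [S → W w w]
WwwwS => wwwwS   [W → w]
wwwwS => wwwwSwS   [S → S w S]
wwwwSwS => wwwwSwSwS   [S → S w S]
wwwwSwSwS => wwwwSwSwSwS   [S → S w S]
wwwwSwSwSwS => wwwwwwSwSwS   [S → w]
wwwwwwSwSwS => wwwwwwwwSwS   [S → w]
wwwwwwwwSwS => wwwwwwwwwwS   [S → w]
wwwwwwwwwwS => wwwwwwwwwww   [S → w]

S => SwS => WwwwS => wwwwS => wwwwSwS => wwwwSwSwS => wwwwSwSwSwS => wwwwwwSwSwS => wwwwwwwwSwS => wwwwwwwwwwS => wwwwwwwwwww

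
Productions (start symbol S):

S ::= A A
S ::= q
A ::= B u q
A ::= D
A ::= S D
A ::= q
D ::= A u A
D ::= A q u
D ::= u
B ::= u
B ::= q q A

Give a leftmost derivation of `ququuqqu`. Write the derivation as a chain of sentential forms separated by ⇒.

S ⇒ AA   [S ::= A A]
AA ⇒ SDA   [A ::= S D]
SDA ⇒ qDA   [S ::= q]
qDA ⇒ quA   [D ::= u]
quA ⇒ quD   [A ::= D]
quD ⇒ quAqu   [D ::= A q u]
quAqu ⇒ quSDqu   [A ::= S D]
quSDqu ⇒ quqDqu   [S ::= q]
quqDqu ⇒ quqAuAqu   [D ::= A u A]
quqAuAqu ⇒ quqDuAqu   [A ::= D]
quqDuAqu ⇒ ququuAqu   [D ::= u]
ququuAqu ⇒ ququuqqu   [A ::= q]

S⇒AA⇒SDA⇒qDA⇒quA⇒quD⇒quAqu⇒quSDqu⇒quqDqu⇒quqAuAqu⇒quqDuAqu⇒ququuAqu⇒ququuqqu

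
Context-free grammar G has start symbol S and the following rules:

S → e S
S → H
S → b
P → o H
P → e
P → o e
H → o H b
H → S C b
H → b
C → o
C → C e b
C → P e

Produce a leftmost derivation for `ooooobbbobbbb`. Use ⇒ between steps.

S ⇒ H ⇒ oHb ⇒ ooHbb ⇒ oooHbbb ⇒ oooSCbbbb ⇒ oooHCbbbb ⇒ ooooHbCbbbb ⇒ oooooHbbCbbbb ⇒ ooooobbbCbbbb ⇒ ooooobbbobbbb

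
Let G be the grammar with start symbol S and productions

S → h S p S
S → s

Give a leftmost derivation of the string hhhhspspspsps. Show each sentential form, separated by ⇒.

S ⇒ hSpS ⇒ hhSpSpS ⇒ hhhSpSpSpS ⇒ hhhhSpSpSpSpS ⇒ hhhhspSpSpSpS ⇒ hhhhspspSpSpS ⇒ hhhhspspspSpS ⇒ hhhhspspspspS ⇒ hhhhspspspsps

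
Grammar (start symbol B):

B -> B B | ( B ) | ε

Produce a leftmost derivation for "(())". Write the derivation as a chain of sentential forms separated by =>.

B => BB => (B)B => ((B))B => (())B => (())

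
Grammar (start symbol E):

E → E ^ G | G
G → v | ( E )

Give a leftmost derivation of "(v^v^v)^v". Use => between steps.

E => E^G => G^G => (E)^G => (E^G)^G => (E^G^G)^G => (G^G^G)^G => (v^G^G)^G => (v^v^G)^G => (v^v^v)^G => (v^v^v)^v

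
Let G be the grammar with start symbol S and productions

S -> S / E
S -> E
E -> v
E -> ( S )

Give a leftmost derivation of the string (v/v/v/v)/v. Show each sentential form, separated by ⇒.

S ⇒ S/E ⇒ E/E ⇒ (S)/E ⇒ (S/E)/E ⇒ (S/E/E)/E ⇒ (S/E/E/E)/E ⇒ (E/E/E/E)/E ⇒ (v/E/E/E)/E ⇒ (v/v/E/E)/E ⇒ (v/v/v/E)/E ⇒ (v/v/v/v)/E ⇒ (v/v/v/v)/v

S ⇒ S/E   [S -> S / E]
S/E ⇒ E/E   [S -> E]
E/E ⇒ (S)/E   [E -> ( S )]
(S)/E ⇒ (S/E)/E   [S -> S / E]
(S/E)/E ⇒ (S/E/E)/E   [S -> S / E]
(S/E/E)/E ⇒ (S/E/E/E)/E   [S -> S / E]
(S/E/E/E)/E ⇒ (E/E/E/E)/E   [S -> E]
(E/E/E/E)/E ⇒ (v/E/E/E)/E   [E -> v]
(v/E/E/E)/E ⇒ (v/v/E/E)/E   [E -> v]
(v/v/E/E)/E ⇒ (v/v/v/E)/E   [E -> v]
(v/v/v/E)/E ⇒ (v/v/v/v)/E   [E -> v]
(v/v/v/v)/E ⇒ (v/v/v/v)/v   [E -> v]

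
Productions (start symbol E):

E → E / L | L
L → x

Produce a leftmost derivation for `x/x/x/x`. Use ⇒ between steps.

E⇒E/L⇒E/L/L⇒E/L/L/L⇒L/L/L/L⇒x/L/L/L⇒x/x/L/L⇒x/x/x/L⇒x/x/x/x

E ⇒ E/L   [E → E / L]
E/L ⇒ E/L/L   [E → E / L]
E/L/L ⇒ E/L/L/L   [E → E / L]
E/L/L/L ⇒ L/L/L/L   [E → L]
L/L/L/L ⇒ x/L/L/L   [L → x]
x/L/L/L ⇒ x/x/L/L   [L → x]
x/x/L/L ⇒ x/x/x/L   [L → x]
x/x/x/L ⇒ x/x/x/x   [L → x]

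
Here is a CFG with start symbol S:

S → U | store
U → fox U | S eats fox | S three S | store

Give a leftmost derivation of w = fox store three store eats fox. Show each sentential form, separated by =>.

S => U => fox U => fox S three S => fox store three S => fox store three U => fox store three S eats fox => fox store three store eats fox

S => U   [S → U]
U => fox U   [U → fox U]
fox U => fox S three S   [U → S three S]
fox S three S => fox store three S   [S → store]
fox store three S => fox store three U   [S → U]
fox store three U => fox store three S eats fox   [U → S eats fox]
fox store three S eats fox => fox store three store eats fox   [S → store]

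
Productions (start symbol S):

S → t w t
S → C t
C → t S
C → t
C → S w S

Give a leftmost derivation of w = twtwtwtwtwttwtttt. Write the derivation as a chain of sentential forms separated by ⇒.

S ⇒ Ct ⇒ SwSt ⇒ twtwSt ⇒ twtwCtt ⇒ twtwSwStt ⇒ twtwCtwStt ⇒ twtwSwStwStt ⇒ twtwtwtwStwStt ⇒ twtwtwtwtwttwStt ⇒ twtwtwtwtwttwCttt ⇒ twtwtwtwtwttwtttt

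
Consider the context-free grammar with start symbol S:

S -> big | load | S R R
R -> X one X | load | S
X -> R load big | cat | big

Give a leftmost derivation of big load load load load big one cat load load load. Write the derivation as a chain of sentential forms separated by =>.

S => S R R => S R R R R => big R R R R => big X one X R R R => big R load big one X R R R => big S load big one X R R R => big S R R load big one X R R R => big load R R load big one X R R R => big load load R load big one X R R R => big load load load load big one X R R R => big load load load load big one cat R R R => big load load load load big one cat load R R => big load load load load big one cat load load R => big load load load load big one cat load load load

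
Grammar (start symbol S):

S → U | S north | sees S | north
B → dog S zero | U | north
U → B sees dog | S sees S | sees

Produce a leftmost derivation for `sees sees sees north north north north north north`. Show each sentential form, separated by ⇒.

S ⇒ S north   [S → S north]
S north ⇒ sees S north   [S → sees S]
sees S north ⇒ sees S north north   [S → S north]
sees S north north ⇒ sees sees S north north   [S → sees S]
sees sees S north north ⇒ sees sees S north north north   [S → S north]
sees sees S north north north ⇒ sees sees S north north north north   [S → S north]
sees sees S north north north north ⇒ sees sees S north north north north north   [S → S north]
sees sees S north north north north north ⇒ sees sees S north north north north north north   [S → S north]
sees sees S north north north north north north ⇒ sees sees U north north north north north north   [S → U]
sees sees U north north north north north north ⇒ sees sees sees north north north north north north   [U → sees]

S ⇒ S north ⇒ sees S north ⇒ sees S north north ⇒ sees sees S north north ⇒ sees sees S north north north ⇒ sees sees S north north north north ⇒ sees sees S north north north north north ⇒ sees sees S north north north north north north ⇒ sees sees U north north north north north north ⇒ sees sees sees north north north north north north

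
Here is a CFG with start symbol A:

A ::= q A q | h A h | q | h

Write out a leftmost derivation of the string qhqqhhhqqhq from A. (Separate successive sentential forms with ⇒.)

A ⇒ qAq ⇒ qhAhq ⇒ qhqAqhq ⇒ qhqqAqqhq ⇒ qhqqhAhqqhq ⇒ qhqqhhhqqhq

A ⇒ qAq   [A ::= q A q]
qAq ⇒ qhAhq   [A ::= h A h]
qhAhq ⇒ qhqAqhq   [A ::= q A q]
qhqAqhq ⇒ qhqqAqqhq   [A ::= q A q]
qhqqAqqhq ⇒ qhqqhAhqqhq   [A ::= h A h]
qhqqhAhqqhq ⇒ qhqqhhhqqhq   [A ::= h]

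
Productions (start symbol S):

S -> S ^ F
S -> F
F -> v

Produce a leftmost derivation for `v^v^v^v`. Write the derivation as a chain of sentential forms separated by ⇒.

S⇒S^F⇒S^F^F⇒S^F^F^F⇒F^F^F^F⇒v^F^F^F⇒v^v^F^F⇒v^v^v^F⇒v^v^v^v

S ⇒ S^F   [S -> S ^ F]
S^F ⇒ S^F^F   [S -> S ^ F]
S^F^F ⇒ S^F^F^F   [S -> S ^ F]
S^F^F^F ⇒ F^F^F^F   [S -> F]
F^F^F^F ⇒ v^F^F^F   [F -> v]
v^F^F^F ⇒ v^v^F^F   [F -> v]
v^v^F^F ⇒ v^v^v^F   [F -> v]
v^v^v^F ⇒ v^v^v^v   [F -> v]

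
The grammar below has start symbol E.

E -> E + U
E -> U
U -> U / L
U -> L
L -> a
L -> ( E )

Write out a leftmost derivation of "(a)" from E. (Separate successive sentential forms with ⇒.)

E ⇒ U ⇒ L ⇒ (E) ⇒ (U) ⇒ (L) ⇒ (a)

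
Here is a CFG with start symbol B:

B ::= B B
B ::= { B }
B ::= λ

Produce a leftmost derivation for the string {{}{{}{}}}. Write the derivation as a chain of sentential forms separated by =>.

B => {B} => {BB} => {{B}B} => {{}B} => {{}{B}} => {{}{BB}} => {{}{{B}B}} => {{}{{}B}} => {{}{{}{B}}} => {{}{{}{}}}

B => {B}   [B ::= { B }]
{B} => {BB}   [B ::= B B]
{BB} => {{B}B}   [B ::= { B }]
{{B}B} => {{}B}   [B ::= λ]
{{}B} => {{}{B}}   [B ::= { B }]
{{}{B}} => {{}{BB}}   [B ::= B B]
{{}{BB}} => {{}{{B}B}}   [B ::= { B }]
{{}{{B}B}} => {{}{{}B}}   [B ::= λ]
{{}{{}B}} => {{}{{}{B}}}   [B ::= { B }]
{{}{{}{B}}} => {{}{{}{}}}   [B ::= λ]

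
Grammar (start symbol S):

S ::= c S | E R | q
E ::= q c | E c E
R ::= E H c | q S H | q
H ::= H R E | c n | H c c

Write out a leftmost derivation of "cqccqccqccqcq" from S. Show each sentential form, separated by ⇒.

S ⇒ cS ⇒ cER ⇒ cEcER ⇒ cEcEcER ⇒ cEcEcEcER ⇒ cqccEcEcER ⇒ cqccqccEcER ⇒ cqccqccqccER ⇒ cqccqccqccqcR ⇒ cqccqccqccqcq

S ⇒ cS   [S ::= c S]
cS ⇒ cER   [S ::= E R]
cER ⇒ cEcER   [E ::= E c E]
cEcER ⇒ cEcEcER   [E ::= E c E]
cEcEcER ⇒ cEcEcEcER   [E ::= E c E]
cEcEcEcER ⇒ cqccEcEcER   [E ::= q c]
cqccEcEcER ⇒ cqccqccEcER   [E ::= q c]
cqccqccEcER ⇒ cqccqccqccER   [E ::= q c]
cqccqccqccER ⇒ cqccqccqccqcR   [E ::= q c]
cqccqccqccqcR ⇒ cqccqccqccqcq   [R ::= q]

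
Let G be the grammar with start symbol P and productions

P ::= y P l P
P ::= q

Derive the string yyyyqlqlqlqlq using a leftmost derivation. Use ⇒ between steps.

P ⇒ yPlP ⇒ yyPlPlP ⇒ yyyPlPlPlP ⇒ yyyyPlPlPlPlP ⇒ yyyyqlPlPlPlP ⇒ yyyyqlqlPlPlP ⇒ yyyyqlqlqlPlP ⇒ yyyyqlqlqlqlP ⇒ yyyyqlqlqlqlq

P ⇒ yPlP   [P ::= y P l P]
yPlP ⇒ yyPlPlP   [P ::= y P l P]
yyPlPlP ⇒ yyyPlPlPlP   [P ::= y P l P]
yyyPlPlPlP ⇒ yyyyPlPlPlPlP   [P ::= y P l P]
yyyyPlPlPlPlP ⇒ yyyyqlPlPlPlP   [P ::= q]
yyyyqlPlPlPlP ⇒ yyyyqlqlPlPlP   [P ::= q]
yyyyqlqlPlPlP ⇒ yyyyqlqlqlPlP   [P ::= q]
yyyyqlqlqlPlP ⇒ yyyyqlqlqlqlP   [P ::= q]
yyyyqlqlqlqlP ⇒ yyyyqlqlqlqlq   [P ::= q]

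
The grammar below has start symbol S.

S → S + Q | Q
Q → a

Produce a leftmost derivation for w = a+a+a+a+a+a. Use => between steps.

S => S+Q => S+Q+Q => S+Q+Q+Q => S+Q+Q+Q+Q => S+Q+Q+Q+Q+Q => Q+Q+Q+Q+Q+Q => a+Q+Q+Q+Q+Q => a+a+Q+Q+Q+Q => a+a+a+Q+Q+Q => a+a+a+a+Q+Q => a+a+a+a+a+Q => a+a+a+a+a+a

S => S+Q   [S → S + Q]
S+Q => S+Q+Q   [S → S + Q]
S+Q+Q => S+Q+Q+Q   [S → S + Q]
S+Q+Q+Q => S+Q+Q+Q+Q   [S → S + Q]
S+Q+Q+Q+Q => S+Q+Q+Q+Q+Q   [S → S + Q]
S+Q+Q+Q+Q+Q => Q+Q+Q+Q+Q+Q   [S → Q]
Q+Q+Q+Q+Q+Q => a+Q+Q+Q+Q+Q   [Q → a]
a+Q+Q+Q+Q+Q => a+a+Q+Q+Q+Q   [Q → a]
a+a+Q+Q+Q+Q => a+a+a+Q+Q+Q   [Q → a]
a+a+a+Q+Q+Q => a+a+a+a+Q+Q   [Q → a]
a+a+a+a+Q+Q => a+a+a+a+a+Q   [Q → a]
a+a+a+a+a+Q => a+a+a+a+a+a   [Q → a]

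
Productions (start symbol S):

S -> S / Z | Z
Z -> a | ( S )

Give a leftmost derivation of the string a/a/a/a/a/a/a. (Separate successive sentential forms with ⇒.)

S ⇒ S/Z ⇒ S/Z/Z ⇒ S/Z/Z/Z ⇒ S/Z/Z/Z/Z ⇒ S/Z/Z/Z/Z/Z ⇒ S/Z/Z/Z/Z/Z/Z ⇒ Z/Z/Z/Z/Z/Z/Z ⇒ a/Z/Z/Z/Z/Z/Z ⇒ a/a/Z/Z/Z/Z/Z ⇒ a/a/a/Z/Z/Z/Z ⇒ a/a/a/a/Z/Z/Z ⇒ a/a/a/a/a/Z/Z ⇒ a/a/a/a/a/a/Z ⇒ a/a/a/a/a/a/a

S ⇒ S/Z   [S -> S / Z]
S/Z ⇒ S/Z/Z   [S -> S / Z]
S/Z/Z ⇒ S/Z/Z/Z   [S -> S / Z]
S/Z/Z/Z ⇒ S/Z/Z/Z/Z   [S -> S / Z]
S/Z/Z/Z/Z ⇒ S/Z/Z/Z/Z/Z   [S -> S / Z]
S/Z/Z/Z/Z/Z ⇒ S/Z/Z/Z/Z/Z/Z   [S -> S / Z]
S/Z/Z/Z/Z/Z/Z ⇒ Z/Z/Z/Z/Z/Z/Z   [S -> Z]
Z/Z/Z/Z/Z/Z/Z ⇒ a/Z/Z/Z/Z/Z/Z   [Z -> a]
a/Z/Z/Z/Z/Z/Z ⇒ a/a/Z/Z/Z/Z/Z   [Z -> a]
a/a/Z/Z/Z/Z/Z ⇒ a/a/a/Z/Z/Z/Z   [Z -> a]
a/a/a/Z/Z/Z/Z ⇒ a/a/a/a/Z/Z/Z   [Z -> a]
a/a/a/a/Z/Z/Z ⇒ a/a/a/a/a/Z/Z   [Z -> a]
a/a/a/a/a/Z/Z ⇒ a/a/a/a/a/a/Z   [Z -> a]
a/a/a/a/a/a/Z ⇒ a/a/a/a/a/a/a   [Z -> a]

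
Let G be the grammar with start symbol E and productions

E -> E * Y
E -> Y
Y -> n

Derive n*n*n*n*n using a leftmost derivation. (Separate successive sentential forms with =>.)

E => E*Y   [E -> E * Y]
E*Y => E*Y*Y   [E -> E * Y]
E*Y*Y => E*Y*Y*Y   [E -> E * Y]
E*Y*Y*Y => E*Y*Y*Y*Y   [E -> E * Y]
E*Y*Y*Y*Y => Y*Y*Y*Y*Y   [E -> Y]
Y*Y*Y*Y*Y => n*Y*Y*Y*Y   [Y -> n]
n*Y*Y*Y*Y => n*n*Y*Y*Y   [Y -> n]
n*n*Y*Y*Y => n*n*n*Y*Y   [Y -> n]
n*n*n*Y*Y => n*n*n*n*Y   [Y -> n]
n*n*n*n*Y => n*n*n*n*n   [Y -> n]

E => E*Y => E*Y*Y => E*Y*Y*Y => E*Y*Y*Y*Y => Y*Y*Y*Y*Y => n*Y*Y*Y*Y => n*n*Y*Y*Y => n*n*n*Y*Y => n*n*n*n*Y => n*n*n*n*n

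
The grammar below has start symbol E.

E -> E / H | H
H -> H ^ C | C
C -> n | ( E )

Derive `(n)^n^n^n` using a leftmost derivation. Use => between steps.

E => H   [E -> H]
H => H^C   [H -> H ^ C]
H^C => H^C^C   [H -> H ^ C]
H^C^C => H^C^C^C   [H -> H ^ C]
H^C^C^C => C^C^C^C   [H -> C]
C^C^C^C => (E)^C^C^C   [C -> ( E )]
(E)^C^C^C => (H)^C^C^C   [E -> H]
(H)^C^C^C => (C)^C^C^C   [H -> C]
(C)^C^C^C => (n)^C^C^C   [C -> n]
(n)^C^C^C => (n)^n^C^C   [C -> n]
(n)^n^C^C => (n)^n^n^C   [C -> n]
(n)^n^n^C => (n)^n^n^n   [C -> n]

E => H => H^C => H^C^C => H^C^C^C => C^C^C^C => (E)^C^C^C => (H)^C^C^C => (C)^C^C^C => (n)^C^C^C => (n)^n^C^C => (n)^n^n^C => (n)^n^n^n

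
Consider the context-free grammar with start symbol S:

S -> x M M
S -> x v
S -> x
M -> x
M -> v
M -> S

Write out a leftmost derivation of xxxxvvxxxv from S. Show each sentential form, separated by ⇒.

S ⇒ xMM   [S -> x M M]
xMM ⇒ xxM   [M -> x]
xxM ⇒ xxS   [M -> S]
xxS ⇒ xxxMM   [S -> x M M]
xxxMM ⇒ xxxSM   [M -> S]
xxxSM ⇒ xxxxMMM   [S -> x M M]
xxxxMMM ⇒ xxxxvMM   [M -> v]
xxxxvMM ⇒ xxxxvvM   [M -> v]
xxxxvvM ⇒ xxxxvvS   [M -> S]
xxxxvvS ⇒ xxxxvvxMM   [S -> x M M]
xxxxvvxMM ⇒ xxxxvvxSM   [M -> S]
xxxxvvxSM ⇒ xxxxvvxxM   [S -> x]
xxxxvvxxM ⇒ xxxxvvxxS   [M -> S]
xxxxvvxxS ⇒ xxxxvvxxxv   [S -> x v]

S ⇒ xMM ⇒ xxM ⇒ xxS ⇒ xxxMM ⇒ xxxSM ⇒ xxxxMMM ⇒ xxxxvMM ⇒ xxxxvvM ⇒ xxxxvvS ⇒ xxxxvvxMM ⇒ xxxxvvxSM ⇒ xxxxvvxxM ⇒ xxxxvvxxS ⇒ xxxxvvxxxv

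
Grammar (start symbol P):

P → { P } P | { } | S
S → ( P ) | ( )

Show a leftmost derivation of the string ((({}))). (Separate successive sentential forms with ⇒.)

P ⇒ S ⇒ (P) ⇒ (S) ⇒ ((P)) ⇒ ((S)) ⇒ (((P))) ⇒ ((({})))

P ⇒ S   [P → S]
S ⇒ (P)   [S → ( P )]
(P) ⇒ (S)   [P → S]
(S) ⇒ ((P))   [S → ( P )]
((P)) ⇒ ((S))   [P → S]
((S)) ⇒ (((P)))   [S → ( P )]
(((P))) ⇒ ((({})))   [P → { }]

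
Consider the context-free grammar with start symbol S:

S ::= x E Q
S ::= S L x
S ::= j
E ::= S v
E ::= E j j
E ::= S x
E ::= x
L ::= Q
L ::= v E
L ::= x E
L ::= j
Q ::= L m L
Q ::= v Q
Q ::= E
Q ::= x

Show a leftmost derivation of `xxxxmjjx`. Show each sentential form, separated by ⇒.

S ⇒ SLx ⇒ xEQLx ⇒ xxQLx ⇒ xxLmLLx ⇒ xxxEmLLx ⇒ xxxxmLLx ⇒ xxxxmjLx ⇒ xxxxmjjx

S ⇒ SLx   [S ::= S L x]
SLx ⇒ xEQLx   [S ::= x E Q]
xEQLx ⇒ xxQLx   [E ::= x]
xxQLx ⇒ xxLmLLx   [Q ::= L m L]
xxLmLLx ⇒ xxxEmLLx   [L ::= x E]
xxxEmLLx ⇒ xxxxmLLx   [E ::= x]
xxxxmLLx ⇒ xxxxmjLx   [L ::= j]
xxxxmjLx ⇒ xxxxmjjx   [L ::= j]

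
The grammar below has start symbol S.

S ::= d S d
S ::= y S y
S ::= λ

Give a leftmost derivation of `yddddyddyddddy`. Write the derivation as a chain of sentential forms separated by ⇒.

S ⇒ ySy ⇒ ydSdy ⇒ yddSddy ⇒ ydddSdddy ⇒ yddddSddddy ⇒ yddddySyddddy ⇒ yddddydSdyddddy ⇒ yddddyddyddddy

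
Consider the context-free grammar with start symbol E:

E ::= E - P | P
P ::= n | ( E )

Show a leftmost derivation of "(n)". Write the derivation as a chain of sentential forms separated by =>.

E => P => (E) => (P) => (n)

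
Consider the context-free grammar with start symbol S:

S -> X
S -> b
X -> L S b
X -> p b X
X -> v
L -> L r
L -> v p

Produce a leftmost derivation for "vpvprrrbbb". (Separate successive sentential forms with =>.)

S => X   [S -> X]
X => LSb   [X -> L S b]
LSb => vpSb   [L -> v p]
vpSb => vpXb   [S -> X]
vpXb => vpLSbb   [X -> L S b]
vpLSbb => vpLrSbb   [L -> L r]
vpLrSbb => vpLrrSbb   [L -> L r]
vpLrrSbb => vpLrrrSbb   [L -> L r]
vpLrrrSbb => vpvprrrSbb   [L -> v p]
vpvprrrSbb => vpvprrrbbb   [S -> b]

S => X => LSb => vpSb => vpXb => vpLSbb => vpLrSbb => vpLrrSbb => vpLrrrSbb => vpvprrrSbb => vpvprrrbbb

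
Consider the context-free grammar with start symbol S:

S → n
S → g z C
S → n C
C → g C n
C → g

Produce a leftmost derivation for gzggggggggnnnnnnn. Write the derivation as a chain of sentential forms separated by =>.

S => gzC => gzgCn => gzggCnn => gzgggCnnn => gzggggCnnnn => gzgggggCnnnnn => gzggggggCnnnnnn => gzgggggggCnnnnnnn => gzggggggggnnnnnnn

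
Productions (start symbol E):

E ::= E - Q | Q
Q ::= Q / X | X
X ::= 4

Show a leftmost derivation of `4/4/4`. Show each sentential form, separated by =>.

E => Q => Q/X => Q/X/X => X/X/X => 4/X/X => 4/4/X => 4/4/4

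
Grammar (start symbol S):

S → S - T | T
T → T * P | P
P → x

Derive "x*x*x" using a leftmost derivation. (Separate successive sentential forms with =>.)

S => T => T*P => T*P*P => P*P*P => x*P*P => x*x*P => x*x*x

S => T   [S → T]
T => T*P   [T → T * P]
T*P => T*P*P   [T → T * P]
T*P*P => P*P*P   [T → P]
P*P*P => x*P*P   [P → x]
x*P*P => x*x*P   [P → x]
x*x*P => x*x*x   [P → x]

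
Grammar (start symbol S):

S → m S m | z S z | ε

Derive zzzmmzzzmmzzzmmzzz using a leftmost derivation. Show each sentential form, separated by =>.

S => zSz => zzSzz => zzzSzzz => zzzmSmzzz => zzzmmSmmzzz => zzzmmzSzmmzzz => zzzmmzzSzzmmzzz => zzzmmzzzSzzzmmzzz => zzzmmzzzmSmzzzmmzzz => zzzmmzzzmmzzzmmzzz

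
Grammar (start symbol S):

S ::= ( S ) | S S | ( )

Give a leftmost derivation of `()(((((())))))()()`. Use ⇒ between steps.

S⇒SS⇒()S⇒()SS⇒()(S)S⇒()((S))S⇒()(((S)))S⇒()((((S))))S⇒()(((((S)))))S⇒()(((((())))))S⇒()(((((())))))SS⇒()(((((())))))()S⇒()(((((())))))()()

S ⇒ SS   [S ::= S S]
SS ⇒ ()S   [S ::= ( )]
()S ⇒ ()SS   [S ::= S S]
()SS ⇒ ()(S)S   [S ::= ( S )]
()(S)S ⇒ ()((S))S   [S ::= ( S )]
()((S))S ⇒ ()(((S)))S   [S ::= ( S )]
()(((S)))S ⇒ ()((((S))))S   [S ::= ( S )]
()((((S))))S ⇒ ()(((((S)))))S   [S ::= ( S )]
()(((((S)))))S ⇒ ()(((((())))))S   [S ::= ( )]
()(((((())))))S ⇒ ()(((((())))))SS   [S ::= S S]
()(((((())))))SS ⇒ ()(((((())))))()S   [S ::= ( )]
()(((((())))))()S ⇒ ()(((((())))))()()   [S ::= ( )]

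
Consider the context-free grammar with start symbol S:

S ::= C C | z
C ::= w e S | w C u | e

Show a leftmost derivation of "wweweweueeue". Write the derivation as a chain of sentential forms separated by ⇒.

S ⇒ CC ⇒ wCuC ⇒ wweSuC ⇒ wweCCuC ⇒ wweweSCuC ⇒ wweweCCCuC ⇒ wwewewCuCCuC ⇒ wweweweuCCuC ⇒ wweweweueCuC ⇒ wweweweueeuC ⇒ wweweweueeue

S ⇒ CC   [S ::= C C]
CC ⇒ wCuC   [C ::= w C u]
wCuC ⇒ wweSuC   [C ::= w e S]
wweSuC ⇒ wweCCuC   [S ::= C C]
wweCCuC ⇒ wweweSCuC   [C ::= w e S]
wweweSCuC ⇒ wweweCCCuC   [S ::= C C]
wweweCCCuC ⇒ wwewewCuCCuC   [C ::= w C u]
wwewewCuCCuC ⇒ wweweweuCCuC   [C ::= e]
wweweweuCCuC ⇒ wweweweueCuC   [C ::= e]
wweweweueCuC ⇒ wweweweueeuC   [C ::= e]
wweweweueeuC ⇒ wweweweueeue   [C ::= e]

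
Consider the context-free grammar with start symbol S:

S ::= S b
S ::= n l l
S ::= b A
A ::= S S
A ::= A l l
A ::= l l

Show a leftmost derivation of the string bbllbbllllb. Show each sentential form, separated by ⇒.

S ⇒ Sb   [S ::= S b]
Sb ⇒ bAb   [S ::= b A]
bAb ⇒ bAllb   [A ::= A l l]
bAllb ⇒ bSSllb   [A ::= S S]
bSSllb ⇒ bSbSllb   [S ::= S b]
bSbSllb ⇒ bbAbSllb   [S ::= b A]
bbAbSllb ⇒ bbllbSllb   [A ::= l l]
bbllbSllb ⇒ bbllbbAllb   [S ::= b A]
bbllbbAllb ⇒ bbllbbllllb   [A ::= l l]

S ⇒ Sb ⇒ bAb ⇒ bAllb ⇒ bSSllb ⇒ bSbSllb ⇒ bbAbSllb ⇒ bbllbSllb ⇒ bbllbbAllb ⇒ bbllbbllllb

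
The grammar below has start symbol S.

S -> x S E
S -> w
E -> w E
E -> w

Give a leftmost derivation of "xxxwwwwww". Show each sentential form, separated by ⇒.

S ⇒ xSE ⇒ xxSEE ⇒ xxxSEEE ⇒ xxxwEEE ⇒ xxxwwEEE ⇒ xxxwwwEE ⇒ xxxwwwwEE ⇒ xxxwwwwwE ⇒ xxxwwwwww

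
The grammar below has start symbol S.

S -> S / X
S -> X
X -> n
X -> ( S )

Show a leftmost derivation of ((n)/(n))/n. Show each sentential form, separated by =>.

S => S/X => X/X => (S)/X => (S/X)/X => (X/X)/X => ((S)/X)/X => ((X)/X)/X => ((n)/X)/X => ((n)/(S))/X => ((n)/(X))/X => ((n)/(n))/X => ((n)/(n))/n

S => S/X   [S -> S / X]
S/X => X/X   [S -> X]
X/X => (S)/X   [X -> ( S )]
(S)/X => (S/X)/X   [S -> S / X]
(S/X)/X => (X/X)/X   [S -> X]
(X/X)/X => ((S)/X)/X   [X -> ( S )]
((S)/X)/X => ((X)/X)/X   [S -> X]
((X)/X)/X => ((n)/X)/X   [X -> n]
((n)/X)/X => ((n)/(S))/X   [X -> ( S )]
((n)/(S))/X => ((n)/(X))/X   [S -> X]
((n)/(X))/X => ((n)/(n))/X   [X -> n]
((n)/(n))/X => ((n)/(n))/n   [X -> n]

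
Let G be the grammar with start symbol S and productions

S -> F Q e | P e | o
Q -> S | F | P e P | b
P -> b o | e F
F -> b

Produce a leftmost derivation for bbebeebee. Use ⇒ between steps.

S ⇒ FQe ⇒ bQe ⇒ bSe ⇒ bFQee ⇒ bbQee ⇒ bbPePee ⇒ bbeFePee ⇒ bbebePee ⇒ bbebeeFee ⇒ bbebeebee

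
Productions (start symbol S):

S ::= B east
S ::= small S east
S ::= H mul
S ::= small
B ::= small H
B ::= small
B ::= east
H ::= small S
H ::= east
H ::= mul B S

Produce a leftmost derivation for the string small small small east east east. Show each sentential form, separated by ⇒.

S ⇒ small S east ⇒ small small S east east ⇒ small small B east east east ⇒ small small small east east east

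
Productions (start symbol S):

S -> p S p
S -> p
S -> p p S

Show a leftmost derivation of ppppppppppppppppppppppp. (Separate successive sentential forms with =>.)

S=>ppS=>ppppS=>ppppppS=>pppppppSp=>ppppppppSpp=>ppppppppppSpp=>pppppppppppSppp=>ppppppppppppSpppp=>pppppppppppppSppppp=>ppppppppppppppSpppppp=>pppppppppppppppSppppppp=>ppppppppppppppppppppppp

S => ppS   [S -> p p S]
ppS => ppppS   [S -> p p S]
ppppS => ppppppS   [S -> p p S]
ppppppS => pppppppSp   [S -> p S p]
pppppppSp => ppppppppSpp   [S -> p S p]
ppppppppSpp => ppppppppppSpp   [S -> p p S]
ppppppppppSpp => pppppppppppSppp   [S -> p S p]
pppppppppppSppp => ppppppppppppSpppp   [S -> p S p]
ppppppppppppSpppp => pppppppppppppSppppp   [S -> p S p]
pppppppppppppSppppp => ppppppppppppppSpppppp   [S -> p S p]
ppppppppppppppSpppppp => pppppppppppppppSppppppp   [S -> p S p]
pppppppppppppppSppppppp => ppppppppppppppppppppppp   [S -> p]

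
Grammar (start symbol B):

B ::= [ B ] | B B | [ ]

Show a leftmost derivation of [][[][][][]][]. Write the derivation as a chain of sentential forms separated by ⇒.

B ⇒ BB   [B ::= B B]
BB ⇒ BBB   [B ::= B B]
BBB ⇒ []BB   [B ::= [ ]]
[]BB ⇒ [][B]B   [B ::= [ B ]]
[][B]B ⇒ [][BB]B   [B ::= B B]
[][BB]B ⇒ [][BBB]B   [B ::= B B]
[][BBB]B ⇒ [][BBBB]B   [B ::= B B]
[][BBBB]B ⇒ [][[]BBB]B   [B ::= [ ]]
[][[]BBB]B ⇒ [][[][]BB]B   [B ::= [ ]]
[][[][]BB]B ⇒ [][[][][]B]B   [B ::= [ ]]
[][[][][]B]B ⇒ [][[][][][]]B   [B ::= [ ]]
[][[][][][]]B ⇒ [][[][][][]][]   [B ::= [ ]]

B ⇒ BB ⇒ BBB ⇒ []BB ⇒ [][B]B ⇒ [][BB]B ⇒ [][BBB]B ⇒ [][BBBB]B ⇒ [][[]BBB]B ⇒ [][[][]BB]B ⇒ [][[][][]B]B ⇒ [][[][][][]]B ⇒ [][[][][][]][]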